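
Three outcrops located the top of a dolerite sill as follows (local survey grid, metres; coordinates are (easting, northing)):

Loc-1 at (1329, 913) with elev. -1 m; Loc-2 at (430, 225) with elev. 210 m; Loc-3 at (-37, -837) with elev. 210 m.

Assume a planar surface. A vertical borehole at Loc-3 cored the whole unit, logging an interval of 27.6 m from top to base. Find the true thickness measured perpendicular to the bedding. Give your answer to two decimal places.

Let the plane be z = a·E + b·N + c.
Loc-2−Loc-1: −899a − 688b = 211;  Loc-3−Loc-1: −1366a − 1750b = 211.
Solving gives a = −0.35375, b = 0.15556.
|∇z| = √(a²+b²) = 0.38644, so dip δ = arctan(0.38644) = 21.13°.
True thickness = vertical thickness × cos δ = 27.6 × cos 21.13° = 25.74 m.

25.74 m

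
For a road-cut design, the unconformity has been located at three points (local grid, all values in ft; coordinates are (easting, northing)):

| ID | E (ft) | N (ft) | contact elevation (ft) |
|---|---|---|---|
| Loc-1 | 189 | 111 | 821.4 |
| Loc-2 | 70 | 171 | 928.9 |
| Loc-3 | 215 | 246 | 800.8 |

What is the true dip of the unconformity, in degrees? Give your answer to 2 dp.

41.79°

Two edge vectors: Loc-1→Loc-2 = (-119, 60, 107.5), Loc-1→Loc-3 = (26, 135, -20.6).
Normal n = (Loc-1→Loc-2) × (Loc-1→Loc-3) = (-15748.5, 343.6, -17625).
So ∂z/∂E = −n_x/n_z = −0.89353 and ∂z/∂N = −n_y/n_z = 0.01950.
Gradient magnitude |∇z| = √(a² + b²) = √(0.79840 + 0.00038) = 0.89374.
True dip = arctan(0.89374) = 41.79°, dipping toward E (azimuth ≈ 091°).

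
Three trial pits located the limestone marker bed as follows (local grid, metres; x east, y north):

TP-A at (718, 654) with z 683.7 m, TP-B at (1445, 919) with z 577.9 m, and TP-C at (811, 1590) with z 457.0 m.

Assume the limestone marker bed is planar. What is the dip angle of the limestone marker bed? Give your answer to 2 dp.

13.69°

Let the plane be z = a·x + b·y + c.
TP-B−TP-A: 727a + 265b = −105.8;  TP-C−TP-A: 93a + 936b = −226.7.
Solving gives a = −0.05940, b = −0.23630.
Gradient magnitude |∇z| = √(a² + b²) = √(0.00353 + 0.05584) = 0.24365.
True dip = arctan(0.24365) = 13.69°, dipping toward NNE (azimuth ≈ 014°).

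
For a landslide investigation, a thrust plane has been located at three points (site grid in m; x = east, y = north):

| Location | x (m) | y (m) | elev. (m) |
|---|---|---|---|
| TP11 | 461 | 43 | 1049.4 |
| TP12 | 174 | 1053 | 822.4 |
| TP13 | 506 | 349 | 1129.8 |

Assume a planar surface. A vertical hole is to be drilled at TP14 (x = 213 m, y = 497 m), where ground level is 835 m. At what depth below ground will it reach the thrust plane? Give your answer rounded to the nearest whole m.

22 m

Let the plane be z = a·x + b·y + c.
TP12−TP11: −287a + 1010b = −227;  TP13−TP11: 45a + 306b = 80.4.
Solving gives a = 1.13052, b = 0.09649.
Then c = 1049.4 − a·461 − b·43 = 524.08.
At (213, 497): z_contact = 240.8 + 48.0 + 524.08 = 812.8 m.
Depth below ground = 835 − 812.8 = 22 m.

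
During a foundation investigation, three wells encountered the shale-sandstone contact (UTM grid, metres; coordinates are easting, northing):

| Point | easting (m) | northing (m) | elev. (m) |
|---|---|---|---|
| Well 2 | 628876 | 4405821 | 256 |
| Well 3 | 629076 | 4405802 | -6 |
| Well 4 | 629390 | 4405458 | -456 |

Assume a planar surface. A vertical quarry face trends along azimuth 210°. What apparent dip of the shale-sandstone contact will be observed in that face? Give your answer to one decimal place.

Let the plane be z = a·easting + b·northing + c.
Well 3−Well 2: 200a − 19b = −262;  Well 4−Well 2: 514a − 363b = −712.
Solving gives a = −1.29831, b = 0.12305.
Unit vector along 210° is (sin 210°, cos 210°) = (-0.5000, -0.8660).
Slope in that direction = a·(-0.5000) + b·(-0.8660) = 0.54259.
Apparent dip = arctan|0.54259| = 28.5° (true dip is 52.5°, so apparent ≤ true as expected).

28.5°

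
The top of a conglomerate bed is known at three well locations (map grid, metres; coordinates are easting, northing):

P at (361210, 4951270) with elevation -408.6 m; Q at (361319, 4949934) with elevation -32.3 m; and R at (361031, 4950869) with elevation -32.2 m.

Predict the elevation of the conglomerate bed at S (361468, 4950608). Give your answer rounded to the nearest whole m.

Two edge vectors: P→Q = (109, -1336, 376.3), P→R = (-179, -401, 376.4).
Normal n = (P→Q) × (P→R) = (-351974.1, -108385.3, -282853).
So ∂z/∂easting = −n_x/n_z = −1.24437110 and ∂z/∂northing = −n_y/n_z = −0.38318597.
Intercept c from P: -408.6 + 449479.29 + 1897257.18 = 2346327.86.
At (361468, 4950608): z = −449800.3 − 1897003.5 + 2346327.86 = -476.0 m.

-476 m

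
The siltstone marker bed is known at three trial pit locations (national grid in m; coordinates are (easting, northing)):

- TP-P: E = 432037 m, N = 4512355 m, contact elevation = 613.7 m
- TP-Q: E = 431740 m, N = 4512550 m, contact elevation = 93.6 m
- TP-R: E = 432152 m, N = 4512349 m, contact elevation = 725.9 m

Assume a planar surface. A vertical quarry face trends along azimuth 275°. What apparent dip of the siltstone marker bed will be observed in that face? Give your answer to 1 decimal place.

45.5°

Let the plane be z = a·E + b·N + c.
TP-Q−TP-P: −297a + 195b = −520.1;  TP-R−TP-P: 115a − 6b = 112.2.
Solving gives a = 0.90871, b = −1.28315.
Unit vector along 275° is (sin 275°, cos 275°) = (-0.9962, 0.0872).
Slope in that direction = a·(-0.9962) + b·(0.0872) = −1.01708.
Apparent dip = arctan|1.01708| = 45.5° (true dip is 57.5°, so apparent ≤ true as expected).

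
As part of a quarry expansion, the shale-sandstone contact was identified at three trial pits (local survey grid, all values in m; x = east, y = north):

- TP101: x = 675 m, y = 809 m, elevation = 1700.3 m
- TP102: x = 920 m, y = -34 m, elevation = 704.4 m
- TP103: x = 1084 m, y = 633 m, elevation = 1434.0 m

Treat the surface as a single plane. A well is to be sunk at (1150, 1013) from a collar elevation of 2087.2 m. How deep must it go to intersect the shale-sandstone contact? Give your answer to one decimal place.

233.1 m

Let the plane be z = a·x + b·y + c.
TP102−TP101: 245a − 843b = −995.9;  TP103−TP101: 409a − 176b = −266.3.
Solving gives a = −0.163135, b = 1.133964.
Then c = 1700.3 − a·675 − b·809 = 893.04.
At (1150, 1013): z_contact = −187.61 + 1148.71 + 893.04 = 1854.14 m.
Depth below ground = 2087.2 − 1854.14 = 233.1 m.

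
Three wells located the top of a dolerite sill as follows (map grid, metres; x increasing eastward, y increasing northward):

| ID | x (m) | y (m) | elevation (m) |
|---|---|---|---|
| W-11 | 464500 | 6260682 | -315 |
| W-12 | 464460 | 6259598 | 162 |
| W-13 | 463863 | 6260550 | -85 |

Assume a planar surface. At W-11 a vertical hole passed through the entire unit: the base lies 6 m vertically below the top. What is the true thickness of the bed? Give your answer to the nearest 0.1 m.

Two edge vectors: W-11→W-12 = (-40, -1084, 477), W-11→W-13 = (-637, -132, 230).
Normal n = (W-11→W-12) × (W-11→W-13) = (-186356, -294649, -685228).
So ∂z/∂x = −n_x/n_z = −0.27196 and ∂z/∂y = −n_y/n_z = −0.43000.
|∇z| = √(a²+b²) = 0.50879, so dip δ = arctan(0.50879) = 26.97°.
True thickness = vertical thickness × cos δ = 6 × cos 26.97° = 5.3 m.

5.3 m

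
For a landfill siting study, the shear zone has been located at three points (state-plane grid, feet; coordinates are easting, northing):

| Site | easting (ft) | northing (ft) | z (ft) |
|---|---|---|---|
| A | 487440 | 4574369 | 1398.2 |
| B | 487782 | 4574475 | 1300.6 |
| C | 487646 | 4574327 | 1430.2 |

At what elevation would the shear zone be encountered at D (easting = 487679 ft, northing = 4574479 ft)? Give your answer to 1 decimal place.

1299.2 ft

Let the plane be z = a·easting + b·northing + c.
B−A: 342a + 106b = −97.6;  C−A: 206a − 42b = 32.
Solving gives a = −0.019535912, b = −0.857723757.
Then c = 1398.2 − a·487440 − b·4574369 = 3934465.75.
At (487679, 4574479): z = −9527.3 − 3923639.3 + 3934465.75 = 1299.2 ft.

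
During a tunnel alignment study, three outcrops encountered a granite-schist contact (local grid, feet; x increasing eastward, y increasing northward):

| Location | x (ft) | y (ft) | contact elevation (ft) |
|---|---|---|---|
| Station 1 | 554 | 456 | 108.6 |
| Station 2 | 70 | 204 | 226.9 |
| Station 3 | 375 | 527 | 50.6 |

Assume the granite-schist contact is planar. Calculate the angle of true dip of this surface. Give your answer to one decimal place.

32.0°

Two edge vectors: Station 1→Station 2 = (-484, -252, 118.3), Station 1→Station 3 = (-179, 71, -58).
Normal n = (Station 1→Station 2) × (Station 1→Station 3) = (6216.7, -49247.7, -79472).
So ∂z/∂x = −n_x/n_z = 0.07823 and ∂z/∂y = −n_y/n_z = −0.61969.
Gradient magnitude |∇z| = √(a² + b²) = √(0.00612 + 0.38401) = 0.62460.
True dip = arctan(0.62460) = 32.0°, dipping toward N (azimuth ≈ 353°).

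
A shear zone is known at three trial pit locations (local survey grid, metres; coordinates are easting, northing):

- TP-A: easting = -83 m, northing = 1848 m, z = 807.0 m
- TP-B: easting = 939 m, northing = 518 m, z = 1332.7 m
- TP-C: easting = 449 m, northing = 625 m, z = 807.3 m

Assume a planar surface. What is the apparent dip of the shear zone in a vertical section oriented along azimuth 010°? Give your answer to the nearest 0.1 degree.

Two edge vectors: TP-A→TP-B = (1022, -1330, 525.7), TP-A→TP-C = (532, -1223, 0.3).
Normal n = (TP-A→TP-B) × (TP-A→TP-C) = (642532.1, 279365.8, -542346).
So ∂z/∂easting = −n_x/n_z = 1.18473 and ∂z/∂northing = −n_y/n_z = 0.51511.
Unit vector along 010° is (sin 10°, cos 10°) = (0.1736, 0.9848).
Slope in that direction = a·(0.1736) + b·(0.9848) = 0.71301.
Apparent dip = arctan|0.71301| = 35.5° (true dip is 52.3°, so apparent ≤ true as expected).

35.5°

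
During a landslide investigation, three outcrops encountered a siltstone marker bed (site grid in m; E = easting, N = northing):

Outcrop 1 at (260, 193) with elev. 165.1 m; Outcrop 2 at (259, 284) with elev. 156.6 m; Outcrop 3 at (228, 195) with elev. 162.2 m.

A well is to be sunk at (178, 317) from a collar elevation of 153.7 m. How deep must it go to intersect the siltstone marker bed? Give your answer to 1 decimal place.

7.0 m

Two edge vectors: Outcrop 1→Outcrop 2 = (-1, 91, -8.5), Outcrop 1→Outcrop 3 = (-32, 2, -2.9).
Normal n = (Outcrop 1→Outcrop 2) × (Outcrop 1→Outcrop 3) = (-246.9, 269.1, 2910).
So ∂z/∂E = −n_x/n_z = 0.08485 and ∂z/∂N = −n_y/n_z = −0.09247.
Intercept c from Outcrop 1: 165.1 − 22.06 + 17.85 = 160.89.
At (178, 317): z_contact = 15.10 − 29.31 + 160.89 = 146.68 m.
Depth below ground = 153.7 − 146.68 = 7.0 m.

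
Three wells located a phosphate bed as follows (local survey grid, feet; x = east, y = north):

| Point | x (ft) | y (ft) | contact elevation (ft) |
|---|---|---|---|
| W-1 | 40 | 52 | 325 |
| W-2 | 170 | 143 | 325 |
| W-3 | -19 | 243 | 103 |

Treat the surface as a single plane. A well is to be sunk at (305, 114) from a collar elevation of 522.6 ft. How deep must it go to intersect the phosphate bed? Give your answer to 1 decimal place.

79.6 ft

Let the plane be z = a·x + b·y + c.
W-2−W-1: 130a + 91b = 0;  W-3−W-1: −59a + 191b = −222.
Solving gives a = 0.66896, b = −0.95566.
Then c = 325 − a·40 − b·52 = 347.94.
At (305, 114): z_contact = 204.03 − 108.95 + 347.94 = 443.02 ft.
Depth below ground = 522.6 − 443.02 = 79.6 ft.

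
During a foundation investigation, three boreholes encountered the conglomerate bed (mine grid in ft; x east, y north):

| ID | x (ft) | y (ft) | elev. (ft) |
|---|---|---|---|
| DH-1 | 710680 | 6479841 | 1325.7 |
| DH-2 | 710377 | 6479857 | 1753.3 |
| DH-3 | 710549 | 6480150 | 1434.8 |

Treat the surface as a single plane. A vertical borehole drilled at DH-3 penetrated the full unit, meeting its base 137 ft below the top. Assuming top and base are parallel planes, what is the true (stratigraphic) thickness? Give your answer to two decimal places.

Let the plane be z = a·x + b·y + c.
DH-2−DH-1: −303a + 16b = 427.6;  DH-3−DH-1: −131a + 309b = 109.1.
Solving gives a = −1.42447, b = −0.25083.
|∇z| = √(a²+b²) = 1.44638, so dip δ = arctan(1.44638) = 55.34°.
True thickness = vertical thickness × cos δ = 137 × cos 55.34° = 77.91 ft.

77.91 ft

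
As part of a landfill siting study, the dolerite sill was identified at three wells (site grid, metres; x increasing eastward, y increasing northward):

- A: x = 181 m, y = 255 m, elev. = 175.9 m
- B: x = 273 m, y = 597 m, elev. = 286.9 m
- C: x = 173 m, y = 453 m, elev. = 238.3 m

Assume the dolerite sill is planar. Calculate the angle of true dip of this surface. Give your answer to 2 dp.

17.63°

Let the plane be z = a·x + b·y + c.
B−A: 92a + 342b = 111;  C−A: −8a + 198b = 62.4.
Solving gives a = 0.03041, b = 0.31638.
Gradient magnitude |∇z| = √(a² + b²) = √(0.00092 + 0.10010) = 0.31784.
True dip = arctan(0.31784) = 17.63°, dipping toward S (azimuth ≈ 185°).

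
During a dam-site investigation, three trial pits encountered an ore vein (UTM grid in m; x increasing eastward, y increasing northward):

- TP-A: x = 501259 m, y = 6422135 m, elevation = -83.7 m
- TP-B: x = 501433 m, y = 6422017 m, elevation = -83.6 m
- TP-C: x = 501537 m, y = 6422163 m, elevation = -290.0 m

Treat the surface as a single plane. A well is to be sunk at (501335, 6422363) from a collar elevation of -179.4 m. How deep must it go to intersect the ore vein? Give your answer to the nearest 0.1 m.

170.8 m

Let the plane be z = a·x + b·y + c.
TP-B−TP-A: 174a − 118b = 0.1;  TP-C−TP-A: 278a + 28b = −206.3.
Solving gives a = −0.646050536, b = −0.953498248.
Then c = -83.7 − a·501259 − b·6422135 = 6447249.42.
At (501335, 6422363): z_contact = −323887.75 − 6123711.87 + 6447249.42 = -350.20 m.
Depth below ground = -179.4 − (-350.20) = 170.8 m.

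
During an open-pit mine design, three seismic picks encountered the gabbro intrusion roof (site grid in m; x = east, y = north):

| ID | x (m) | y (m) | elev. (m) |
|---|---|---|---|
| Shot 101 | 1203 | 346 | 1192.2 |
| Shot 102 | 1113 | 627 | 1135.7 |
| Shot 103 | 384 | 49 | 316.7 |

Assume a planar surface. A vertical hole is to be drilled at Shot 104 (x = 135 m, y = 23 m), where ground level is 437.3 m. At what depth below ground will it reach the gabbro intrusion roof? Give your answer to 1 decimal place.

Two edge vectors: Shot 101→Shot 102 = (-90, 281, -56.5), Shot 101→Shot 103 = (-819, -297, -875.5).
Normal n = (Shot 101→Shot 102) × (Shot 101→Shot 103) = (-262796, -32521.5, 256869).
So ∂z/∂x = −n_x/n_z = 1.023074 and ∂z/∂y = −n_y/n_z = 0.126607.
Intercept c from Shot 101: 1192.2 − 1230.76 − 43.81 = −82.36.
At (135, 23): z_contact = 138.11 + 2.91 − 82.36 = 58.66 m.
Depth below ground = 437.3 − 58.66 = 378.6 m.

378.6 m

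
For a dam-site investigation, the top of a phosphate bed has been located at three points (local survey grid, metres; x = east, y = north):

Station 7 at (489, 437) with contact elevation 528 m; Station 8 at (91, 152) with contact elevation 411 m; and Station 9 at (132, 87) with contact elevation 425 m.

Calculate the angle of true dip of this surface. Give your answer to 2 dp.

Let the plane be z = a·x + b·y + c.
Station 8−Station 7: −398a − 285b = −117;  Station 9−Station 7: −357a − 350b = −103.
Solving gives a = 0.30875, b = −0.02064.
Gradient magnitude |∇z| = √(a² + b²) = √(0.09532 + 0.00043) = 0.30944.
True dip = arctan(0.30944) = 17.19°, dipping toward W (azimuth ≈ 274°).

17.19°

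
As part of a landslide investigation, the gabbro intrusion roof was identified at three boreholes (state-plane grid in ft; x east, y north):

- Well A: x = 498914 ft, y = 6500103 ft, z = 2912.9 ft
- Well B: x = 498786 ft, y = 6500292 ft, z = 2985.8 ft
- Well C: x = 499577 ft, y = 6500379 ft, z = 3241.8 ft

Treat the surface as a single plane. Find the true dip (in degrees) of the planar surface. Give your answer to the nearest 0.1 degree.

Two edge vectors: Well A→Well B = (-128, 189, 72.9), Well A→Well C = (663, 276, 328.9).
Normal n = (Well A→Well B) × (Well A→Well C) = (42041.7, 90431.9, -160635).
So ∂z/∂x = −n_x/n_z = 0.26172 and ∂z/∂y = −n_y/n_z = 0.56297.
Gradient magnitude |∇z| = √(a² + b²) = √(0.06850 + 0.31693) = 0.62083.
True dip = arctan(0.62083) = 31.8°, dipping toward SSW (azimuth ≈ 205°).

31.8°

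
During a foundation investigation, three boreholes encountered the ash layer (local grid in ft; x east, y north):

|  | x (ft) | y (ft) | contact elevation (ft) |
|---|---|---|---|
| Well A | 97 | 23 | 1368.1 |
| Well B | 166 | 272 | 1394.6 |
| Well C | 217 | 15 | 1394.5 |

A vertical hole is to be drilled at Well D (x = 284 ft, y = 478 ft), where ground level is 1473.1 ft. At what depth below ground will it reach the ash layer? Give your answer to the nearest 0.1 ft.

43.0 ft

Let the plane be z = a·x + b·y + c.
Well B−Well A: 69a + 249b = 26.5;  Well C−Well A: 120a − 8b = 26.4.
Solving gives a = 0.22298, b = 0.04464.
Then c = 1368.1 − a·97 − b·23 = 1345.44.
At (284, 478): z_contact = 63.33 + 21.34 + 1345.44 = 1430.11 ft.
Depth below ground = 1473.1 − 1430.11 = 43.0 ft.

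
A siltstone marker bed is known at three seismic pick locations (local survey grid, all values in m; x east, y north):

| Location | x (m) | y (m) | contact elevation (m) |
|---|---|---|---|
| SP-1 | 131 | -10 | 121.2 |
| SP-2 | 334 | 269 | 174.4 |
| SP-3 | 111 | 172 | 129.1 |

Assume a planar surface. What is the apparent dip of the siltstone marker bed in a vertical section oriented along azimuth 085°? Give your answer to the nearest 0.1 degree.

Two edge vectors: SP-1→SP-2 = (203, 279, 53.2), SP-1→SP-3 = (-20, 182, 7.9).
Normal n = (SP-1→SP-2) × (SP-1→SP-3) = (-7478.3, -2667.7, 42526).
So ∂z/∂x = −n_x/n_z = 0.17585 and ∂z/∂y = −n_y/n_z = 0.06273.
Unit vector along 085° is (sin 85°, cos 85°) = (0.9962, 0.0872).
Slope in that direction = a·(0.9962) + b·(0.0872) = 0.18065.
Apparent dip = arctan|0.18065| = 10.2° (true dip is 10.6°, so apparent ≤ true as expected).

10.2°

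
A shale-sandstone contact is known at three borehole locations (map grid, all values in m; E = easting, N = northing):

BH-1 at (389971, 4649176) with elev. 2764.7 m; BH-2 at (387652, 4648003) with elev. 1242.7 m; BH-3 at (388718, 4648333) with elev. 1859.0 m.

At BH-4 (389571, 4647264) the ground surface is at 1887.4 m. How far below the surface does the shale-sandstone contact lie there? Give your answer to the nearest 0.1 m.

66.3 m

Let the plane be z = a·E + b·N + c.
BH-2−BH-1: −2319a − 1173b = −1522;  BH-3−BH-1: −1253a − 843b = −905.7.
Solving gives a = 0.454830072, b = 0.398336796.
Then c = 2764.7 − a·389971 − b·4649176 = −2026543.71.
At (389571, 4647264): z_contact = 177188.61 + 1851176.25 − 2026543.71 = 1821.15 m.
Depth below ground = 1887.4 − 1821.15 = 66.3 m.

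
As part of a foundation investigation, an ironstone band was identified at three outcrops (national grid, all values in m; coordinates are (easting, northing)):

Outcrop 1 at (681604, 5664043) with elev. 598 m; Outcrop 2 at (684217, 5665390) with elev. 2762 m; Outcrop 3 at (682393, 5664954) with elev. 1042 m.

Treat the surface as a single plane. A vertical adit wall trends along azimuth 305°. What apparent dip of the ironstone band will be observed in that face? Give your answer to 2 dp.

Two edge vectors: Outcrop 1→Outcrop 2 = (2613, 1347, 2164), Outcrop 1→Outcrop 3 = (789, 911, 444).
Normal n = (Outcrop 1→Outcrop 2) × (Outcrop 1→Outcrop 3) = (-1373336, 547224, 1317660).
So ∂z/∂E = −n_x/n_z = 1.04225 and ∂z/∂N = −n_y/n_z = −0.41530.
Unit vector along 305° is (sin 305°, cos 305°) = (-0.8192, 0.5736).
Slope in that direction = a·(-0.8192) + b·(0.5736) = −1.09197.
Apparent dip = arctan|1.09197| = 47.52° (true dip is 48.3°, so apparent ≤ true as expected).

47.52°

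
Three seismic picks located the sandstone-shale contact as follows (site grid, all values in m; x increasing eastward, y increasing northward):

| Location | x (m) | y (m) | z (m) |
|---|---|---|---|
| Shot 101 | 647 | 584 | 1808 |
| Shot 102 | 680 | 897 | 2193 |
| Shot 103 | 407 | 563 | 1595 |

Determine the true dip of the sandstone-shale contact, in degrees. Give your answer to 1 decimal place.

Two edge vectors: Shot 101→Shot 102 = (33, 313, 385), Shot 101→Shot 103 = (-240, -21, -213).
Normal n = (Shot 101→Shot 102) × (Shot 101→Shot 103) = (-58584, -85371, 74427).
So ∂z/∂x = −n_x/n_z = 0.78713 and ∂z/∂y = −n_y/n_z = 1.14704.
Gradient magnitude |∇z| = √(a² + b²) = √(0.61958 + 1.31571) = 1.39115.
True dip = arctan(1.39115) = 54.3°, dipping toward SW (azimuth ≈ 214°).

54.3°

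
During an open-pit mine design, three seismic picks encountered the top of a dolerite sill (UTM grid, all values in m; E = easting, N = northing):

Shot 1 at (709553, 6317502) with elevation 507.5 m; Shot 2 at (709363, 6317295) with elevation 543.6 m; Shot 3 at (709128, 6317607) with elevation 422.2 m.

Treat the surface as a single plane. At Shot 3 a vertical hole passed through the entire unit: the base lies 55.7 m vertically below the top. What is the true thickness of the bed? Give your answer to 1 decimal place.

Let the plane be z = a·E + b·N + c.
Shot 2−Shot 1: −190a − 207b = 36.1;  Shot 3−Shot 1: −425a + 105b = −85.3.
Solving gives a = 0.12848, b = −0.29233.
|∇z| = √(a²+b²) = 0.31932, so dip δ = arctan(0.31932) = 17.71°.
True thickness = vertical thickness × cos δ = 55.7 × cos 17.71° = 53.1 m.

53.1 m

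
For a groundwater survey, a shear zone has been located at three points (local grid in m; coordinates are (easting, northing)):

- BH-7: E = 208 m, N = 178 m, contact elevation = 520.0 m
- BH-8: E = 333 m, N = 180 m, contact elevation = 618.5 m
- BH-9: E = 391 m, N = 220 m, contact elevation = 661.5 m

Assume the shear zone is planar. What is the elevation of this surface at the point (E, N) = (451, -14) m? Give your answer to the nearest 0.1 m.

Two edge vectors: BH-7→BH-8 = (125, 2, 98.5), BH-7→BH-9 = (183, 42, 141.5).
Normal n = (BH-7→BH-8) × (BH-7→BH-9) = (-3854, 338, 4884).
So ∂z/∂E = −n_x/n_z = 0.78911 and ∂z/∂N = −n_y/n_z = −0.06921.
Intercept c from BH-7: 520 − 164.13 + 12.32 = 368.18.
At (451, -14): z = 355.9 + 1.0 + 368.18 = 725.0 m.

725.0 m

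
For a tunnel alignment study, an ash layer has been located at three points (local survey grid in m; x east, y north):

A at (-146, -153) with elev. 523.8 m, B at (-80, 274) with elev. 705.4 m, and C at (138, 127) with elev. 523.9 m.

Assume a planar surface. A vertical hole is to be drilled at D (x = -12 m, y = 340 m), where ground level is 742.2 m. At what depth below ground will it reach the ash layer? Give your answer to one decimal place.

Let the plane be z = a·x + b·y + c.
B−A: 66a + 427b = 181.6;  C−A: 284a + 280b = 0.1.
Solving gives a = −0.49427, b = 0.50169.
Then c = 523.8 − a·-146 − b·-153 = 528.39.
At (-12, 340): z_contact = 5.93 + 170.57 + 528.39 = 704.90 m.
Depth below ground = 742.2 − 704.90 = 37.3 m.

37.3 m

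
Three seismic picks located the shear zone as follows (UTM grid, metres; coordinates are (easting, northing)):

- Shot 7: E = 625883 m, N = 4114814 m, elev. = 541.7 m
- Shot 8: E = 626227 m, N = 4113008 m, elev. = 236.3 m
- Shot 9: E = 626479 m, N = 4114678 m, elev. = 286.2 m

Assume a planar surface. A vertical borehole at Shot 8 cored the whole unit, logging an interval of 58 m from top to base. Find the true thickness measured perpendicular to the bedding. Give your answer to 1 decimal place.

53.5 m

Let the plane be z = a·E + b·N + c.
Shot 8−Shot 7: 344a − 1806b = −305.4;  Shot 9−Shot 7: 596a − 136b = −255.5.
Solving gives a = −0.40783, b = 0.09142.
|∇z| = √(a²+b²) = 0.41795, so dip δ = arctan(0.41795) = 22.68°.
True thickness = vertical thickness × cos δ = 58 × cos 22.68° = 53.5 m.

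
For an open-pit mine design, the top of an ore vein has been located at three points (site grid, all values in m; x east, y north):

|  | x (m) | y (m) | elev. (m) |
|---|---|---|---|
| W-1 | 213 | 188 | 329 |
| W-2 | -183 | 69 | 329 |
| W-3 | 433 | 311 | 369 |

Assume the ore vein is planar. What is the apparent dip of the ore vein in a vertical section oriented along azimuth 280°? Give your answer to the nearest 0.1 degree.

18.3°

Let the plane be z = a·x + b·y + c.
W-2−W-1: −396a − 119b = 0;  W-3−W-1: 220a + 123b = 40.
Solving gives a = −0.21129, b = 0.70312.
Unit vector along 280° is (sin 280°, cos 280°) = (-0.9848, 0.1736).
Slope in that direction = a·(-0.9848) + b·(0.1736) = 0.33018.
Apparent dip = arctan|0.33018| = 18.3° (true dip is 36.3°, so apparent ≤ true as expected).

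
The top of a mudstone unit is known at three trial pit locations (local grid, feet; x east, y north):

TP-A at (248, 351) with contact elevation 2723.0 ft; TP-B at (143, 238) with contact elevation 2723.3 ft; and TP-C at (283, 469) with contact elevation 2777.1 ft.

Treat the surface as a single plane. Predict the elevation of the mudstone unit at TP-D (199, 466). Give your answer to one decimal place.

2836.3 ft

Two edge vectors: TP-A→TP-B = (-105, -113, 0.3), TP-A→TP-C = (35, 118, 54.1).
Normal n = (TP-A→TP-B) × (TP-A→TP-C) = (-6148.7, 5691, -8435).
So ∂z/∂x = −n_x/n_z = −0.72895 and ∂z/∂y = −n_y/n_z = 0.67469.
Intercept c from TP-A: 2723 + 180.78 − 236.82 = 2666.96.
At (199, 466): z = −145.1 + 314.4 + 2666.96 = 2836.3 ft.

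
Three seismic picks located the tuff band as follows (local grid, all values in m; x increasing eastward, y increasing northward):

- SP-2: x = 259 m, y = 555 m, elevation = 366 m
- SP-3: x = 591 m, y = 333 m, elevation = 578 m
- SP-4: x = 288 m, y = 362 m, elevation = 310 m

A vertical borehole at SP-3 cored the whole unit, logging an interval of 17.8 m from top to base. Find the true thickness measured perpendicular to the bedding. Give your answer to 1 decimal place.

Two edge vectors: SP-2→SP-3 = (332, -222, 212), SP-2→SP-4 = (29, -193, -56).
Normal n = (SP-2→SP-3) × (SP-2→SP-4) = (53348, 24740, -57638).
So ∂z/∂x = −n_x/n_z = 0.92557 and ∂z/∂y = −n_y/n_z = 0.42923.
|∇z| = √(a²+b²) = 1.02025, so dip δ = arctan(1.02025) = 45.57°.
True thickness = vertical thickness × cos δ = 17.8 × cos 45.57° = 12.5 m.

12.5 m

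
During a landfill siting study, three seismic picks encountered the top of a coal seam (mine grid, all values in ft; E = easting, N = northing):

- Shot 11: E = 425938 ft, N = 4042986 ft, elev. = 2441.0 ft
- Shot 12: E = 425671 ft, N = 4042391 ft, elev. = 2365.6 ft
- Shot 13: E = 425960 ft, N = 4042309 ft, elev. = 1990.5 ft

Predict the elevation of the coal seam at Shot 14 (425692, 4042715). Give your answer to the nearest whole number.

2546 ft

Two edge vectors: Shot 11→Shot 12 = (-267, -595, -75.4), Shot 11→Shot 13 = (22, -677, -450.5).
Normal n = (Shot 11→Shot 12) × (Shot 11→Shot 13) = (217001.7, -121942.3, 193849).
So ∂z/∂E = −n_x/n_z = −1.11943678 and ∂z/∂N = −n_y/n_z = 0.62905818.
Intercept c from Shot 11: 2441 + 476810.66 − 2543273.43 = −2064021.77.
At (425692, 4042715): z = −476535.3 + 2543103.0 − 2064021.77 = 2545.9 ft.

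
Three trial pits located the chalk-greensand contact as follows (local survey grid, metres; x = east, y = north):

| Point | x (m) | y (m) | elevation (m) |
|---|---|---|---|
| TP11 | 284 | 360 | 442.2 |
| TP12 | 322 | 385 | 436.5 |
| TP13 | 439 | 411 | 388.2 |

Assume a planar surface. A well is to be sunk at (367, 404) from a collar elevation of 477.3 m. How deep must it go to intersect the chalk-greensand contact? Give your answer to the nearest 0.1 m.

Two edge vectors: TP11→TP12 = (38, 25, -5.7), TP11→TP13 = (155, 51, -54).
Normal n = (TP11→TP12) × (TP11→TP13) = (-1059.3, 1168.5, -1937).
So ∂z/∂x = −n_x/n_z = −0.54688 and ∂z/∂y = −n_y/n_z = 0.60325.
Intercept c from TP11: 442.2 + 155.31 − 217.17 = 380.34.
At (367, 404): z_contact = −200.70 + 243.71 + 380.34 = 423.35 m.
Depth below ground = 477.3 − 423.35 = 53.9 m.

53.9 m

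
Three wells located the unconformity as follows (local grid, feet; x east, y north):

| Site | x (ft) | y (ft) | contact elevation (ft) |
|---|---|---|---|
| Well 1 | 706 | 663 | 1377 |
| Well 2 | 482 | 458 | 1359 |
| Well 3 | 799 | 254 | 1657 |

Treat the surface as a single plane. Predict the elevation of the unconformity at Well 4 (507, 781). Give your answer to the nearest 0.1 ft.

1195.5 ft

Let the plane be z = a·x + b·y + c.
Well 2−Well 1: −224a − 205b = −18;  Well 3−Well 1: 93a − 409b = 280.
Solving gives a = 0.58512, b = −0.55155.
Then c = 1377 − a·706 − b·663 = 1329.58.
At (507, 781): z = 296.7 − 430.8 + 1329.58 = 1195.5 ft.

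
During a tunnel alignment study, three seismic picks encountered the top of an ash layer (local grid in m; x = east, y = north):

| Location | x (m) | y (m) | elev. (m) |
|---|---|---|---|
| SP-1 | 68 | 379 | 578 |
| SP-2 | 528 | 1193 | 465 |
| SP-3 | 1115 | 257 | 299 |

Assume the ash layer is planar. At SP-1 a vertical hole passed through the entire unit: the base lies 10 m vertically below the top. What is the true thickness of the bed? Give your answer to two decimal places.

Let the plane be z = a·x + b·y + c.
SP-2−SP-1: 460a + 814b = −113;  SP-3−SP-1: 1047a − 122b = −279.
Solving gives a = −0.26519, b = 0.01104.
|∇z| = √(a²+b²) = 0.26542, so dip δ = arctan(0.26542) = 14.86°.
True thickness = vertical thickness × cos δ = 10 × cos 14.86° = 9.67 m.

9.67 m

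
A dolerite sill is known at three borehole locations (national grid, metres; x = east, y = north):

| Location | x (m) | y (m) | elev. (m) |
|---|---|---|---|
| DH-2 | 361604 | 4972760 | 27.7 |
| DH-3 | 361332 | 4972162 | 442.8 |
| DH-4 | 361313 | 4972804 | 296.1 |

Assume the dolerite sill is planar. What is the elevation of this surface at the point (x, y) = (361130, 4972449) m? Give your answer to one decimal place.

563.2 m

Two edge vectors: DH-2→DH-3 = (-272, -598, 415.1), DH-2→DH-4 = (-291, 44, 268.4).
Normal n = (DH-2→DH-3) × (DH-2→DH-4) = (-178767.6, -47789.3, -185986).
So ∂z/∂x = −n_x/n_z = −0.961188477 and ∂z/∂y = −n_y/n_z = −0.256951061.
Intercept c from DH-2: 27.7 + 347569.60 + 1277755.96 = 1625353.26.
At (361130, 4972449): z = −347114.0 − 1277676.0 + 1625353.26 = 563.2 m.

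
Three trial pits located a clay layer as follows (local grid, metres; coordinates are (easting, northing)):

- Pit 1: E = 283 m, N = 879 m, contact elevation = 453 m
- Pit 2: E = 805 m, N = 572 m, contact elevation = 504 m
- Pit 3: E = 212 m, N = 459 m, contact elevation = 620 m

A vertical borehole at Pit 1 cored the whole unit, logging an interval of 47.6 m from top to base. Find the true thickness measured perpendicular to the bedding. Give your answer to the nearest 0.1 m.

44.2 m

Two edge vectors: Pit 1→Pit 2 = (522, -307, 51), Pit 1→Pit 3 = (-71, -420, 167).
Normal n = (Pit 1→Pit 2) × (Pit 1→Pit 3) = (-29849, -90795, -241037).
So ∂z/∂E = −n_x/n_z = −0.12384 and ∂z/∂N = −n_y/n_z = −0.37668.
|∇z| = √(a²+b²) = 0.39652, so dip δ = arctan(0.39652) = 21.63°.
True thickness = vertical thickness × cos δ = 47.6 × cos 21.63° = 44.2 m.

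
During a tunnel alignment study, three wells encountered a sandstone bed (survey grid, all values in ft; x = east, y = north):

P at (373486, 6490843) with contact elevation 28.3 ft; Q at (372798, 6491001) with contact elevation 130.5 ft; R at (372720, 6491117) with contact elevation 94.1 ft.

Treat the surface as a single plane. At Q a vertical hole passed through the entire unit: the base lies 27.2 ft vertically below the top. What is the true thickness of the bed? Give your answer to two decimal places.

23.79 ft

Let the plane be z = a·x + b·y + c.
Q−P: −688a + 158b = 102.2;  R−P: −766a + 274b = 65.8.
Solving gives a = −0.26090, b = −0.48922.
|∇z| = √(a²+b²) = 0.55444, so dip δ = arctan(0.55444) = 29.01°.
True thickness = vertical thickness × cos δ = 27.2 × cos 29.01° = 23.79 ft.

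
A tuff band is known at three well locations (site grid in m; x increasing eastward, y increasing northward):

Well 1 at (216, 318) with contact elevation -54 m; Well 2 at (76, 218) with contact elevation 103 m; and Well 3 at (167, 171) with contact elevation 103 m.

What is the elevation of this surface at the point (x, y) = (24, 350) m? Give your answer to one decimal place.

7.2 m

Two edge vectors: Well 1→Well 2 = (-140, -100, 157), Well 1→Well 3 = (-49, -147, 157).
Normal n = (Well 1→Well 2) × (Well 1→Well 3) = (7379, 14287, 15680).
So ∂z/∂x = −n_x/n_z = −0.47060 and ∂z/∂y = −n_y/n_z = −0.91116.
Intercept c from Well 1: -54 + 101.65 + 289.75 = 337.40.
At (24, 350): z = −11.3 − 318.9 + 337.40 = 7.2 m.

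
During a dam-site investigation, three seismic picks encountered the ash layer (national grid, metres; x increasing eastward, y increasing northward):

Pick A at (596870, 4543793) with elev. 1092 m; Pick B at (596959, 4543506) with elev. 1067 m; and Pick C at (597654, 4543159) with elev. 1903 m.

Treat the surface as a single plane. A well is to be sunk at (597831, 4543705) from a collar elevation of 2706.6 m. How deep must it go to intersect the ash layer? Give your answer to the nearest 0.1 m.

245.3 m

Two edge vectors: Pick A→Pick B = (89, -287, -25), Pick A→Pick C = (784, -634, 811).
Normal n = (Pick A→Pick B) × (Pick A→Pick C) = (-248607, -91779, 168582).
So ∂z/∂x = −n_x/n_z = 1.474694807 and ∂z/∂y = −n_y/n_z = 0.544417553.
Intercept c from Pick A: 1092 − 880201.09 − 2473720.67 = −3352829.76.
At (597831, 4543705): z_contact = 881618.27 + 2473672.76 − 3352829.76 = 2461.27 m.
Depth below ground = 2706.6 − 2461.27 = 245.3 m.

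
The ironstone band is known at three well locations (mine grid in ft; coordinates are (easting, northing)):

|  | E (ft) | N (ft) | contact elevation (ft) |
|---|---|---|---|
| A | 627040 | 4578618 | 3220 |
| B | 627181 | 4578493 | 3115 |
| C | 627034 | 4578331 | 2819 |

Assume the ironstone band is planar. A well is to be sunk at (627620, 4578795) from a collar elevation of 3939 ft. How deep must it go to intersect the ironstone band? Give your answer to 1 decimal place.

Let the plane be z = a·E + b·N + c.
B−A: 141a − 125b = −105;  C−A: −6a − 287b = −401.
Solving gives a = 0.484994056, b = 1.387073295.
Then c = 3220 − a·627040 − b·4578618 = −6651769.43.
At (627620, 4578795): z_contact = 304391.97 + 6351124.27 − 6651769.43 = 3746.81 ft.
Depth below ground = 3939 − 3746.81 = 192.2 ft.

192.2 ft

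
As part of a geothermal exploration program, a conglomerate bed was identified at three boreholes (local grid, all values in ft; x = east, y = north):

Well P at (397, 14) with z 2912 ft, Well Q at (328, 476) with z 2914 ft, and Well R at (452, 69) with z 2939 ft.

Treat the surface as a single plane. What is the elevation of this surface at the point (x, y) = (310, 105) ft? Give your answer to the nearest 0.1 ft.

Two edge vectors: Well P→Well Q = (-69, 462, 2), Well P→Well R = (55, 55, 27).
Normal n = (Well P→Well Q) × (Well P→Well R) = (12364, 1973, -29205).
So ∂z/∂x = −n_x/n_z = 0.42335 and ∂z/∂y = −n_y/n_z = 0.06756.
Intercept c from Well P: 2912 − 168.07 − 0.95 = 2742.98.
At (310, 105): z = 131.2 + 7.1 + 2742.98 = 2881.3 ft.

2881.3 ft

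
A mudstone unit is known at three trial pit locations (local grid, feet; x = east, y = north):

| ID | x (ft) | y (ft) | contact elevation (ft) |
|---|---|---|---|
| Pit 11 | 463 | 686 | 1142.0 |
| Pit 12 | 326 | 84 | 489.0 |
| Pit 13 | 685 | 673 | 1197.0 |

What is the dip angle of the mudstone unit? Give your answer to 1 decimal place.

46.7°

Two edge vectors: Pit 11→Pit 12 = (-137, -602, -653), Pit 11→Pit 13 = (222, -13, 55).
Normal n = (Pit 11→Pit 12) × (Pit 11→Pit 13) = (-41599, -137431, 135425).
So ∂z/∂x = −n_x/n_z = 0.30717 and ∂z/∂y = −n_y/n_z = 1.01481.
Gradient magnitude |∇z| = √(a² + b²) = √(0.09436 + 1.02984) = 1.06028.
True dip = arctan(1.06028) = 46.7°, dipping toward SSW (azimuth ≈ 197°).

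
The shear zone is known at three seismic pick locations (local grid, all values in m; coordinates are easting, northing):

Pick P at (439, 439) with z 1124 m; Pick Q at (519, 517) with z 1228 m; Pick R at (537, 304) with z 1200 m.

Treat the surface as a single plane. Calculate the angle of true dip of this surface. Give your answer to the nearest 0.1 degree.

47.9°

Two edge vectors: Pick P→Pick Q = (80, 78, 104), Pick P→Pick R = (98, -135, 76).
Normal n = (Pick P→Pick Q) × (Pick P→Pick R) = (19968, 4112, -18444).
So ∂z/∂easting = −n_x/n_z = 1.08263 and ∂z/∂northing = −n_y/n_z = 0.22295.
Gradient magnitude |∇z| = √(a² + b²) = √(1.17208 + 0.04970) = 1.10535.
True dip = arctan(1.10535) = 47.9°, dipping toward WSW (azimuth ≈ 258°).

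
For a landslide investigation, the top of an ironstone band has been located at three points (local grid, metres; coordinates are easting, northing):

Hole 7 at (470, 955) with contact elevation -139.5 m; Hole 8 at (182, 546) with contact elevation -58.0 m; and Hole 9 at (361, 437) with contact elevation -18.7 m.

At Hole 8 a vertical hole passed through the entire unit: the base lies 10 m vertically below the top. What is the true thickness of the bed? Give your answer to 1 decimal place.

9.7 m

Two edge vectors: Hole 7→Hole 8 = (-288, -409, 81.5), Hole 7→Hole 9 = (-109, -518, 120.8).
Normal n = (Hole 7→Hole 8) × (Hole 7→Hole 9) = (-7190.2, 25906.9, 104603).
So ∂z/∂easting = −n_x/n_z = 0.06874 and ∂z/∂northing = −n_y/n_z = −0.24767.
|∇z| = √(a²+b²) = 0.25703, so dip δ = arctan(0.25703) = 14.41°.
True thickness = vertical thickness × cos δ = 10 × cos 14.41° = 9.7 m.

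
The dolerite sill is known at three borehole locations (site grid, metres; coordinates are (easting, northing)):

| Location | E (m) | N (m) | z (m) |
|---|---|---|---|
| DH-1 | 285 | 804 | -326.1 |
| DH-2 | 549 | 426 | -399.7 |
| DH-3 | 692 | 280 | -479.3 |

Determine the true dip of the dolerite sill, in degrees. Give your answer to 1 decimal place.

54.8°

Let the plane be z = a·E + b·N + c.
DH-2−DH-1: 264a − 378b = −73.6;  DH-3−DH-1: 407a − 524b = −153.2.
Solving gives a = −1.24714, b = −0.67631.
Gradient magnitude |∇z| = √(a² + b²) = √(1.55537 + 0.45740) = 1.41872.
True dip = arctan(1.41872) = 54.8°, dipping toward ENE (azimuth ≈ 062°).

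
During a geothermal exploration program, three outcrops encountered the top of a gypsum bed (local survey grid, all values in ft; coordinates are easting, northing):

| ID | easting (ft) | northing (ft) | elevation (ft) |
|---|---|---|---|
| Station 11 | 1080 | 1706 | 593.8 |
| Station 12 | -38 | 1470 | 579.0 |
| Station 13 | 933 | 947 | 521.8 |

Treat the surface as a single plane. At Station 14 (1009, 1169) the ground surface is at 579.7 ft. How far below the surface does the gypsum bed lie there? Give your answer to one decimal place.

Let the plane be z = a·easting + b·northing + c.
Station 12−Station 11: −1118a − 236b = −14.8;  Station 13−Station 11: −147a − 759b = −72.
Solving gives a = −0.007076, b = 0.096232.
Then c = 593.8 − a·1080 − b·1706 = 437.27.
At (1009, 1169): z_contact = −7.14 + 112.50 + 437.27 = 542.63 ft.
Depth below ground = 579.7 − 542.63 = 37.1 ft.

37.1 ft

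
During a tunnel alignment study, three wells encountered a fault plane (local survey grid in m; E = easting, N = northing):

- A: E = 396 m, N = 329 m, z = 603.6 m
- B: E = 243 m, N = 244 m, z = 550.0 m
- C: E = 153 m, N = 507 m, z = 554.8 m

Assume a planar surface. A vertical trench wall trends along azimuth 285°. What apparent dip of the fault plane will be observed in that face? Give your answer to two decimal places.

13.82°

Let the plane be z = a·E + b·N + c.
B−A: −153a − 85b = −53.6;  C−A: −243a + 178b = −48.8.
Solving gives a = 0.28584, b = 0.11607.
Unit vector along 285° is (sin 285°, cos 285°) = (-0.9659, 0.2588).
Slope in that direction = a·(-0.9659) + b·(0.2588) = −0.24606.
Apparent dip = arctan|0.24606| = 13.82° (true dip is 17.1°, so apparent ≤ true as expected).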